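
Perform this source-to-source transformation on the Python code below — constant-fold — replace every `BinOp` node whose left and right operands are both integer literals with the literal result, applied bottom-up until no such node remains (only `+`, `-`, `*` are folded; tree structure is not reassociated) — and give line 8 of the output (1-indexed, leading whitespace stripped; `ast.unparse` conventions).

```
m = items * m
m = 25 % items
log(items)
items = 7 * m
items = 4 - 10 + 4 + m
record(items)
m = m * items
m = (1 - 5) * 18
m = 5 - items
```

m = -72

Transformed code:
m = items * m
m = 25 % items
log(items)
items = 7 * m
items = -2 + m
record(items)
m = m * items
m = -72
m = 5 - items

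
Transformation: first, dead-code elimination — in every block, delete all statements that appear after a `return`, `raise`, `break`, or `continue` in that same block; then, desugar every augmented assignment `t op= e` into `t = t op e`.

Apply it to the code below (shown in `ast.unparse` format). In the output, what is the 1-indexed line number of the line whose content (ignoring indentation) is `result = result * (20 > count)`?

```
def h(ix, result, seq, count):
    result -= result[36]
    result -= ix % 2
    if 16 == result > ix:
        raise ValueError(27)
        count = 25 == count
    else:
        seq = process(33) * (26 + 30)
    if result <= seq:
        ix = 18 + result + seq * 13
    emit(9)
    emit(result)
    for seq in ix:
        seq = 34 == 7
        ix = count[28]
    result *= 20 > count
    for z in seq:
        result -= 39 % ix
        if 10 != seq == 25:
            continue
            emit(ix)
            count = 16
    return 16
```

15

Transformed code:
def h(ix, result, seq, count):
    result = result - result[36]
    result = result - ix % 2
    if 16 == result > ix:
        raise ValueError(27)
    else:
        seq = process(33) * (26 + 30)
    if result <= seq:
        ix = 18 + result + seq * 13
    emit(9)
    emit(result)
    for seq in ix:
        seq = 34 == 7
        ix = count[28]
    result = result * (20 > count)
    for z in seq:
        result = result - 39 % ix
        if 10 != seq == 25:
            continue
    return 16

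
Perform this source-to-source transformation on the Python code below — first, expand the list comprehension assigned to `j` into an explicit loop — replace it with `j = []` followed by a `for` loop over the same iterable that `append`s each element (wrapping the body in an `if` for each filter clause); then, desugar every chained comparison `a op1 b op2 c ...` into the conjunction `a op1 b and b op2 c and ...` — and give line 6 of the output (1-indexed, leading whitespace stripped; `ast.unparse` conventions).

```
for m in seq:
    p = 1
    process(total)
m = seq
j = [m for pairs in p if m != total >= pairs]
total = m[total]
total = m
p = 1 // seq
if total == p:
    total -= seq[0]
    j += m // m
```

for pairs in p:

Transformed code:
for m in seq:
    p = 1
    process(total)
m = seq
j = []
for pairs in p:
    if m != total and total >= pairs:
        j.append(m)
total = m[total]
total = m
p = 1 // seq
if total == p:
    total -= seq[0]
    j += m // m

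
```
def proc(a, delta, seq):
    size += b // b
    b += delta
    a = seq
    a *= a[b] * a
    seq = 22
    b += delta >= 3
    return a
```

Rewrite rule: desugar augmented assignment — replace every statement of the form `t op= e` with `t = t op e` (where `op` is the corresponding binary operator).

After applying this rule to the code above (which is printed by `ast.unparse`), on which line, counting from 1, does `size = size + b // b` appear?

Transformed code:
def proc(a, delta, seq):
    size = size + b // b
    b = b + delta
    a = seq
    a = a * (a[b] * a)
    seq = 22
    b = b + (delta >= 3)
    return a

2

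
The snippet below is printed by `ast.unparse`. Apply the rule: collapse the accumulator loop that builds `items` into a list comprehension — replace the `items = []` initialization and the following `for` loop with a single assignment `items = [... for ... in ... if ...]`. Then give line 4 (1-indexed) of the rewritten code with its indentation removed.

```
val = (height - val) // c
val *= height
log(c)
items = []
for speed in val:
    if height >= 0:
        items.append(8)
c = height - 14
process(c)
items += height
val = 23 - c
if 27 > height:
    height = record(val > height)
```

Transformed code:
val = (height - val) // c
val *= height
log(c)
items = [8 for speed in val if height >= 0]
c = height - 14
process(c)
items += height
val = 23 - c
if 27 > height:
    height = record(val > height)

items = [8 for speed in val if height >= 0]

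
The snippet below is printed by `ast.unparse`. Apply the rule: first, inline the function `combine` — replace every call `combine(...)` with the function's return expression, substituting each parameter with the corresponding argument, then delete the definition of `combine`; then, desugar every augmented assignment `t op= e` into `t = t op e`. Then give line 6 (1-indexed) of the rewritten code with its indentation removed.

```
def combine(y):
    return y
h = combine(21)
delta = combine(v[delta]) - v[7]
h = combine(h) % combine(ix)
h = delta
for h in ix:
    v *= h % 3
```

v = v * (h % 3)

Transformed code:
h = 21
delta = v[delta] - v[7]
h = h % ix
h = delta
for h in ix:
    v = v * (h % 3)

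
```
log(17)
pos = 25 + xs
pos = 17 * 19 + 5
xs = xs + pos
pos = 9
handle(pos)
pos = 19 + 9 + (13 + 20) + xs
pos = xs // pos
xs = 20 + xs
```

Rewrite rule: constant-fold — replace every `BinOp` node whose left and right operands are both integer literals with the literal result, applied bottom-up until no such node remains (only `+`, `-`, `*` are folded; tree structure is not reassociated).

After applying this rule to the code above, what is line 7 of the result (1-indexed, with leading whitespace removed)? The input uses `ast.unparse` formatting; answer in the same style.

Transformed code:
log(17)
pos = 25 + xs
pos = 328
xs = xs + pos
pos = 9
handle(pos)
pos = 61 + xs
pos = xs // pos
xs = 20 + xs

pos = 61 + xs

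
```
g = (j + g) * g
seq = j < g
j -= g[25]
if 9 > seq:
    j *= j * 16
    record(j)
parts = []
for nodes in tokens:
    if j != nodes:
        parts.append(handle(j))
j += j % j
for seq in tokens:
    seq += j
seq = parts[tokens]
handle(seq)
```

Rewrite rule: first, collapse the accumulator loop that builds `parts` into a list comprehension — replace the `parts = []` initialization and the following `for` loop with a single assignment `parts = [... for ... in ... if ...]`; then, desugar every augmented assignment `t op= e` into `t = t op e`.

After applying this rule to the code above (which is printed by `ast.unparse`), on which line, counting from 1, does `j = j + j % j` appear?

8

Transformed code:
g = (j + g) * g
seq = j < g
j = j - g[25]
if 9 > seq:
    j = j * (j * 16)
    record(j)
parts = [handle(j) for nodes in tokens if j != nodes]
j = j + j % j
for seq in tokens:
    seq = seq + j
seq = parts[tokens]
handle(seq)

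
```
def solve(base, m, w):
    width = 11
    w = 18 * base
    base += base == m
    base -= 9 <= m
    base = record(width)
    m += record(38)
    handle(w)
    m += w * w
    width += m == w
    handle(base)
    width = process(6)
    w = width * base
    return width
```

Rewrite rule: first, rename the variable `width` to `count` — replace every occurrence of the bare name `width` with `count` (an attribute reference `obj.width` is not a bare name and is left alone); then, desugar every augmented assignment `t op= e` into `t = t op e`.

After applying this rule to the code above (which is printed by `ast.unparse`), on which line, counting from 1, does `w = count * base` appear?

Transformed code:
def solve(base, m, w):
    count = 11
    w = 18 * base
    base = base + (base == m)
    base = base - (9 <= m)
    base = record(count)
    m = m + record(38)
    handle(w)
    m = m + w * w
    count = count + (m == w)
    handle(base)
    count = process(6)
    w = count * base
    return count

13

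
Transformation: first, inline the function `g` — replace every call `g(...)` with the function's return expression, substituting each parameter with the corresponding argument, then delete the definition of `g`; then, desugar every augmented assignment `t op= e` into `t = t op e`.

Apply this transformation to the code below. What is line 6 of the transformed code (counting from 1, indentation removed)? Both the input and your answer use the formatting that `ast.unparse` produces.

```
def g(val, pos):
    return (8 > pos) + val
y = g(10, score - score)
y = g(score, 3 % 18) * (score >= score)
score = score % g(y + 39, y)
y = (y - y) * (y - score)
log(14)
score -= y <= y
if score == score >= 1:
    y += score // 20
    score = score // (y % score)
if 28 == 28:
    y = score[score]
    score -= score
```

score = score - (y <= y)

Transformed code:
y = (8 > score - score) + 10
y = ((8 > 3 % 18) + score) * (score >= score)
score = score % ((8 > y) + (y + 39))
y = (y - y) * (y - score)
log(14)
score = score - (y <= y)
if score == score >= 1:
    y = y + score // 20
    score = score // (y % score)
if 28 == 28:
    y = score[score]
    score = score - score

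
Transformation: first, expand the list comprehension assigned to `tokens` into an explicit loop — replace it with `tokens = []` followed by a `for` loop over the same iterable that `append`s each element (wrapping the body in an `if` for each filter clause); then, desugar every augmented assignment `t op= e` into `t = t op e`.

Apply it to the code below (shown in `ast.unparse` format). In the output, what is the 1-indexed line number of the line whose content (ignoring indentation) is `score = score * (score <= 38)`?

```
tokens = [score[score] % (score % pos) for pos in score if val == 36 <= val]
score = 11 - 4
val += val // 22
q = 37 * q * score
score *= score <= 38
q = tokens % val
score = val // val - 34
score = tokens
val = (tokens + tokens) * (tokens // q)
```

8

Transformed code:
tokens = []
for pos in score:
    if val == 36 <= val:
        tokens.append(score[score] % (score % pos))
score = 11 - 4
val = val + val // 22
q = 37 * q * score
score = score * (score <= 38)
q = tokens % val
score = val // val - 34
score = tokens
val = (tokens + tokens) * (tokens // q)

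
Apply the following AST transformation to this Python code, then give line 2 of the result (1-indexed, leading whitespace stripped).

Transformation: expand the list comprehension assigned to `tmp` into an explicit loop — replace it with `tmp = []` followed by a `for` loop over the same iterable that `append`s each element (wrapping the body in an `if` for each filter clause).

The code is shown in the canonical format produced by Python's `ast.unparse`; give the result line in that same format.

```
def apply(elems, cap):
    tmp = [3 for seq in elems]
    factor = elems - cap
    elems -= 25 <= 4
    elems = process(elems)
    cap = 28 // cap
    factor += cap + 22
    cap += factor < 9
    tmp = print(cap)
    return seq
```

Transformed code:
def apply(elems, cap):
    tmp = []
    for seq in elems:
        tmp.append(3)
    factor = elems - cap
    elems -= 25 <= 4
    elems = process(elems)
    cap = 28 // cap
    factor += cap + 22
    cap += factor < 9
    tmp = print(cap)
    return seq

tmp = []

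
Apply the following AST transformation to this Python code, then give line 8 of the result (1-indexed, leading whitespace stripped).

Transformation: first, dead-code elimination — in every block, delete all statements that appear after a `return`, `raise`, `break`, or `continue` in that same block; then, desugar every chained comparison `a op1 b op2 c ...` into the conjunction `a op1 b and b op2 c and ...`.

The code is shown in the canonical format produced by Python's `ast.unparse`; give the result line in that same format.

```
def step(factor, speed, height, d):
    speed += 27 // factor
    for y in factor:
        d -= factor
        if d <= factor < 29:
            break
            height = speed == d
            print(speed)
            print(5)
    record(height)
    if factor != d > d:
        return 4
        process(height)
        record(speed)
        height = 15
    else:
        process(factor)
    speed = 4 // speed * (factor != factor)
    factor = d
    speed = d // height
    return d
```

Transformed code:
def step(factor, speed, height, d):
    speed += 27 // factor
    for y in factor:
        d -= factor
        if d <= factor and factor < 29:
            break
    record(height)
    if factor != d and d > d:
        return 4
    else:
        process(factor)
    speed = 4 // speed * (factor != factor)
    factor = d
    speed = d // height
    return d

if factor != d and d > d:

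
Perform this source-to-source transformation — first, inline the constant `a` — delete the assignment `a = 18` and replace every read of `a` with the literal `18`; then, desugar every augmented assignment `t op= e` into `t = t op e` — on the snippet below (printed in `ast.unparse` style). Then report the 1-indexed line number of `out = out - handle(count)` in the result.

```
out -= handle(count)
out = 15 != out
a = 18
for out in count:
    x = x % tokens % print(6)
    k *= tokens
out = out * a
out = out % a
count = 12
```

1

Transformed code:
out = out - handle(count)
out = 15 != out
for out in count:
    x = x % tokens % print(6)
    k = k * tokens
out = out * 18
out = out % 18
count = 12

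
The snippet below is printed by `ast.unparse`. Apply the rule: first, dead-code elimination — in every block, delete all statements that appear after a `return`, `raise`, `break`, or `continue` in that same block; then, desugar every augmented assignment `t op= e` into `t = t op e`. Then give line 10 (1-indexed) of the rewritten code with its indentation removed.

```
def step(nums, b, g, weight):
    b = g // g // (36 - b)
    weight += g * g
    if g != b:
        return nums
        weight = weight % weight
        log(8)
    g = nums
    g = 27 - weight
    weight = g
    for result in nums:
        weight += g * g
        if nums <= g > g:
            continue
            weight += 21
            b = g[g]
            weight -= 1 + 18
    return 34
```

Transformed code:
def step(nums, b, g, weight):
    b = g // g // (36 - b)
    weight = weight + g * g
    if g != b:
        return nums
    g = nums
    g = 27 - weight
    weight = g
    for result in nums:
        weight = weight + g * g
        if nums <= g > g:
            continue
    return 34

weight = weight + g * g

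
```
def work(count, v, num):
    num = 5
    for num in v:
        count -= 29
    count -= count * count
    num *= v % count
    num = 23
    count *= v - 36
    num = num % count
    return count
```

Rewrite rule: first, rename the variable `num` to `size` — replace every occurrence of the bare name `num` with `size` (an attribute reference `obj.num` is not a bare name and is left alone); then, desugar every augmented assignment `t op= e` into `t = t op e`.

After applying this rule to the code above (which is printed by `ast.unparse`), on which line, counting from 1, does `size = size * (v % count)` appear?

6

Transformed code:
def work(count, v, size):
    size = 5
    for size in v:
        count = count - 29
    count = count - count * count
    size = size * (v % count)
    size = 23
    count = count * (v - 36)
    size = size % count
    return count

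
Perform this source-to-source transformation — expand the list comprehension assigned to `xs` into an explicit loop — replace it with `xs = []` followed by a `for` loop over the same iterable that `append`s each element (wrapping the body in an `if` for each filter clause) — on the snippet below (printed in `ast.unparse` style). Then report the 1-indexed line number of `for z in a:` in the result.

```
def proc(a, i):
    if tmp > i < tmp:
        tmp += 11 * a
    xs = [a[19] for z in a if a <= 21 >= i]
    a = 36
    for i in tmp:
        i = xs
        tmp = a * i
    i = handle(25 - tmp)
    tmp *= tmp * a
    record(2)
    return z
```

Transformed code:
def proc(a, i):
    if tmp > i < tmp:
        tmp += 11 * a
    xs = []
    for z in a:
        if a <= 21 >= i:
            xs.append(a[19])
    a = 36
    for i in tmp:
        i = xs
        tmp = a * i
    i = handle(25 - tmp)
    tmp *= tmp * a
    record(2)
    return z

5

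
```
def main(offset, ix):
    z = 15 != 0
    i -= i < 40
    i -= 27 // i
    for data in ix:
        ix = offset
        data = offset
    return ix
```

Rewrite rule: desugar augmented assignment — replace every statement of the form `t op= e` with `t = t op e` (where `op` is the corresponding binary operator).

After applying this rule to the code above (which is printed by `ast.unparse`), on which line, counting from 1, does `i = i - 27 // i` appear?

4

Transformed code:
def main(offset, ix):
    z = 15 != 0
    i = i - (i < 40)
    i = i - 27 // i
    for data in ix:
        ix = offset
        data = offset
    return ix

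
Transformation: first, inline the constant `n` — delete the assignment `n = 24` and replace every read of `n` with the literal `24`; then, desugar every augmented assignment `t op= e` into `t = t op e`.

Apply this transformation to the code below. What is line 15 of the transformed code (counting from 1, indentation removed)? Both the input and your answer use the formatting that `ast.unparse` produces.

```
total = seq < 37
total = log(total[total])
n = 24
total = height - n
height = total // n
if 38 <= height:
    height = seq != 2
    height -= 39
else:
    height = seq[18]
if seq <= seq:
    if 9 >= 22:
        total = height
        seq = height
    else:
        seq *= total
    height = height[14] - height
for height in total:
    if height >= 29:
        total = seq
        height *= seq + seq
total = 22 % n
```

Transformed code:
total = seq < 37
total = log(total[total])
total = height - 24
height = total // 24
if 38 <= height:
    height = seq != 2
    height = height - 39
else:
    height = seq[18]
if seq <= seq:
    if 9 >= 22:
        total = height
        seq = height
    else:
        seq = seq * total
    height = height[14] - height
for height in total:
    if height >= 29:
        total = seq
        height = height * (seq + seq)
total = 22 % 24

seq = seq * total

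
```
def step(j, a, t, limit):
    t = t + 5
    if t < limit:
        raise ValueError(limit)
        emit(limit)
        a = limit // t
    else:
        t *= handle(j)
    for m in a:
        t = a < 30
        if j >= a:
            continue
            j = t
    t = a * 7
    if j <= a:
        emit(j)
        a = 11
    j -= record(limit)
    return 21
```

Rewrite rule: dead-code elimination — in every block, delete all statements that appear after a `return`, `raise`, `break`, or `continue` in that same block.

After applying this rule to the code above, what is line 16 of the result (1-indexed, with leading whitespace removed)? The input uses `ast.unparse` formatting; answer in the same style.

Transformed code:
def step(j, a, t, limit):
    t = t + 5
    if t < limit:
        raise ValueError(limit)
    else:
        t *= handle(j)
    for m in a:
        t = a < 30
        if j >= a:
            continue
    t = a * 7
    if j <= a:
        emit(j)
        a = 11
    j -= record(limit)
    return 21

return 21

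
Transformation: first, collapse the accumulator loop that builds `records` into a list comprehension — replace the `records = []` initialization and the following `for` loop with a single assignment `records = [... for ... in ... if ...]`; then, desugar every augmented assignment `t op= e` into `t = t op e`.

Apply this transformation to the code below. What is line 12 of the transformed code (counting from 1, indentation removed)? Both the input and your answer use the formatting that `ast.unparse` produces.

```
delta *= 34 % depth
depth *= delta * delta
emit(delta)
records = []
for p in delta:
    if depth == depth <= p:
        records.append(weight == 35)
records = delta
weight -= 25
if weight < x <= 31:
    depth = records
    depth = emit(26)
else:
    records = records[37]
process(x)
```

process(x)

Transformed code:
delta = delta * (34 % depth)
depth = depth * (delta * delta)
emit(delta)
records = [weight == 35 for p in delta if depth == depth <= p]
records = delta
weight = weight - 25
if weight < x <= 31:
    depth = records
    depth = emit(26)
else:
    records = records[37]
process(x)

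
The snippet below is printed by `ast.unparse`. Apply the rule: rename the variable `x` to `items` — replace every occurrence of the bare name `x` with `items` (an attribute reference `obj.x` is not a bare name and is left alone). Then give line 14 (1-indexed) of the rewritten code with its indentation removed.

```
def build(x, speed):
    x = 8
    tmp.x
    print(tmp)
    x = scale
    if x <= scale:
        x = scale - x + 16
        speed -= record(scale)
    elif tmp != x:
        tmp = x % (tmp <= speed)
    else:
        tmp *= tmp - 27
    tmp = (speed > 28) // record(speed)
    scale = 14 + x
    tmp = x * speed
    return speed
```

Transformed code:
def build(items, speed):
    items = 8
    tmp.x
    print(tmp)
    items = scale
    if items <= scale:
        items = scale - items + 16
        speed -= record(scale)
    elif tmp != items:
        tmp = items % (tmp <= speed)
    else:
        tmp *= tmp - 27
    tmp = (speed > 28) // record(speed)
    scale = 14 + items
    tmp = items * speed
    return speed

scale = 14 + items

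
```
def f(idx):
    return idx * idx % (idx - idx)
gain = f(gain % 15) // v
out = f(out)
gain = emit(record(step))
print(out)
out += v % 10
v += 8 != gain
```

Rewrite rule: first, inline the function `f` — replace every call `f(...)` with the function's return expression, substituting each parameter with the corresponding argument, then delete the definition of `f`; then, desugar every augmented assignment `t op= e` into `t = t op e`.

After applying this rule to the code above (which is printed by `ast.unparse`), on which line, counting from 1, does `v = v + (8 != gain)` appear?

Transformed code:
gain = gain % 15 * (gain % 15) % (gain % 15 - gain % 15) // v
out = out * out % (out - out)
gain = emit(record(step))
print(out)
out = out + v % 10
v = v + (8 != gain)

6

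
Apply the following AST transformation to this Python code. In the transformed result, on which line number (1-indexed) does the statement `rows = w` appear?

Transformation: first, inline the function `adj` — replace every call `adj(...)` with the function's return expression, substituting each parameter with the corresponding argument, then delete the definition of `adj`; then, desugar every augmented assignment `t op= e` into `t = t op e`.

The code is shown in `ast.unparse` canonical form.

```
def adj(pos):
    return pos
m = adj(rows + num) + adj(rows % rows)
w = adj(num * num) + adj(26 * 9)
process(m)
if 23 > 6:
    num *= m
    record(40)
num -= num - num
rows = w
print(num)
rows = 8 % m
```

Transformed code:
m = rows + num + rows % rows
w = num * num + 26 * 9
process(m)
if 23 > 6:
    num = num * m
    record(40)
num = num - (num - num)
rows = w
print(num)
rows = 8 % m

8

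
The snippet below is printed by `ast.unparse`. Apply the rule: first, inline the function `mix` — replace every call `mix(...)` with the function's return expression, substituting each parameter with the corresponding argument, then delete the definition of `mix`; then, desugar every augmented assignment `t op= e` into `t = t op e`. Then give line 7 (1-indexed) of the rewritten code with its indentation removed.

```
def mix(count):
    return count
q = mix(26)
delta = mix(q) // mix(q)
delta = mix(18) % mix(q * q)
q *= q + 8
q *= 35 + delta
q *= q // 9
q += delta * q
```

q = q + delta * q

Transformed code:
q = 26
delta = q // q
delta = 18 % (q * q)
q = q * (q + 8)
q = q * (35 + delta)
q = q * (q // 9)
q = q + delta * q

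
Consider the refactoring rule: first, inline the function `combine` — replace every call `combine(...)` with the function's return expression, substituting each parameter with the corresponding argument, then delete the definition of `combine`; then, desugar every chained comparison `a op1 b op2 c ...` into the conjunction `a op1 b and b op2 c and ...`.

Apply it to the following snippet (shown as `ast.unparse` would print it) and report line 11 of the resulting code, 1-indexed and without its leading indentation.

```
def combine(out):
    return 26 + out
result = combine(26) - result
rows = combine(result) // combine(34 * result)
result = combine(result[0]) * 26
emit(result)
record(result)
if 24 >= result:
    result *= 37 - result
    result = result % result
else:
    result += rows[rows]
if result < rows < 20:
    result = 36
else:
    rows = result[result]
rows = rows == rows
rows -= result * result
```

if result < rows and rows < 20:

Transformed code:
result = 26 + 26 - result
rows = (26 + result) // (26 + 34 * result)
result = (26 + result[0]) * 26
emit(result)
record(result)
if 24 >= result:
    result *= 37 - result
    result = result % result
else:
    result += rows[rows]
if result < rows and rows < 20:
    result = 36
else:
    rows = result[result]
rows = rows == rows
rows -= result * result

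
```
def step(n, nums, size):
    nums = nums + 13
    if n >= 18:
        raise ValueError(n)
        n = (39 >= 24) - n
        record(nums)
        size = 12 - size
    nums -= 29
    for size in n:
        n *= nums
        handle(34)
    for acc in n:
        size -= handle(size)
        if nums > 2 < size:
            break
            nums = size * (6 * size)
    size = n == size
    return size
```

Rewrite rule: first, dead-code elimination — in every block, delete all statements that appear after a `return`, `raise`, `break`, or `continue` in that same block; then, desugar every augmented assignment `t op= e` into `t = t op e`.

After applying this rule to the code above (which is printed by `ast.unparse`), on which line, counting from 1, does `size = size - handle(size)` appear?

10

Transformed code:
def step(n, nums, size):
    nums = nums + 13
    if n >= 18:
        raise ValueError(n)
    nums = nums - 29
    for size in n:
        n = n * nums
        handle(34)
    for acc in n:
        size = size - handle(size)
        if nums > 2 < size:
            break
    size = n == size
    return size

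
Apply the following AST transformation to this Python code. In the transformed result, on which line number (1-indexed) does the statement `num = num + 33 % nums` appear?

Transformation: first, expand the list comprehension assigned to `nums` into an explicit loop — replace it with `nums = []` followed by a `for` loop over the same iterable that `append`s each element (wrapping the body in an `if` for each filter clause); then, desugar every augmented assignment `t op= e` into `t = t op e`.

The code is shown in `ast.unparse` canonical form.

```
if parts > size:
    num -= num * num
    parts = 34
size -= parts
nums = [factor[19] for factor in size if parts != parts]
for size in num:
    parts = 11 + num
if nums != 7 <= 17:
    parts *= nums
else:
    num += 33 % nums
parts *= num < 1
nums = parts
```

14

Transformed code:
if parts > size:
    num = num - num * num
    parts = 34
size = size - parts
nums = []
for factor in size:
    if parts != parts:
        nums.append(factor[19])
for size in num:
    parts = 11 + num
if nums != 7 <= 17:
    parts = parts * nums
else:
    num = num + 33 % nums
parts = parts * (num < 1)
nums = parts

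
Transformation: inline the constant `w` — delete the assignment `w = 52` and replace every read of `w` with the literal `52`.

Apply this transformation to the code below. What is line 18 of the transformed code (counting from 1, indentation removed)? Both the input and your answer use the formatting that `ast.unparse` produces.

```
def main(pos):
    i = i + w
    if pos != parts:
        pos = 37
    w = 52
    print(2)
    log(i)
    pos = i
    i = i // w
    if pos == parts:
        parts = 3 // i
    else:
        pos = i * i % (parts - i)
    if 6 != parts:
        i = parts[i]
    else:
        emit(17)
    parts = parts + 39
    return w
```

Transformed code:
def main(pos):
    i = i + 52
    if pos != parts:
        pos = 37
    print(2)
    log(i)
    pos = i
    i = i // 52
    if pos == parts:
        parts = 3 // i
    else:
        pos = i * i % (parts - i)
    if 6 != parts:
        i = parts[i]
    else:
        emit(17)
    parts = parts + 39
    return 52

return 52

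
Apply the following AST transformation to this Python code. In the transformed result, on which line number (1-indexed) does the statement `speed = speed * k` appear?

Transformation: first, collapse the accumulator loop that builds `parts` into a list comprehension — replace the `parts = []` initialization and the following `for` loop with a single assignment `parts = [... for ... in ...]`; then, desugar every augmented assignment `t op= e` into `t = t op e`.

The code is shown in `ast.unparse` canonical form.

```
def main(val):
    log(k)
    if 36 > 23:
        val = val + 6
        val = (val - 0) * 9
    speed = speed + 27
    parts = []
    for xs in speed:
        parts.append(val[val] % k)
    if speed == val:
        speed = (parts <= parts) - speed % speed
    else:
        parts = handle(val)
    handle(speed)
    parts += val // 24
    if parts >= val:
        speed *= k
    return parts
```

Transformed code:
def main(val):
    log(k)
    if 36 > 23:
        val = val + 6
        val = (val - 0) * 9
    speed = speed + 27
    parts = [val[val] % k for xs in speed]
    if speed == val:
        speed = (parts <= parts) - speed % speed
    else:
        parts = handle(val)
    handle(speed)
    parts = parts + val // 24
    if parts >= val:
        speed = speed * k
    return parts

15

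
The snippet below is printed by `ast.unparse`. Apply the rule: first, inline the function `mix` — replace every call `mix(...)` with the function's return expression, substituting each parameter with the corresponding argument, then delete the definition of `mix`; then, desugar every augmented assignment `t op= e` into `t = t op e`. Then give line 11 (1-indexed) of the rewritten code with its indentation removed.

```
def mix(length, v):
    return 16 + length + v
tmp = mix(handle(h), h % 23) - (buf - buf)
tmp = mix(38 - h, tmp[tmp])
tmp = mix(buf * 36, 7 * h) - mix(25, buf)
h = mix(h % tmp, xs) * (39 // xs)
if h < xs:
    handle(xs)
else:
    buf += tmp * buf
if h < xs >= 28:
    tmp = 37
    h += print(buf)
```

Transformed code:
tmp = 16 + handle(h) + h % 23 - (buf - buf)
tmp = 16 + (38 - h) + tmp[tmp]
tmp = 16 + buf * 36 + 7 * h - (16 + 25 + buf)
h = (16 + h % tmp + xs) * (39 // xs)
if h < xs:
    handle(xs)
else:
    buf = buf + tmp * buf
if h < xs >= 28:
    tmp = 37
    h = h + print(buf)

h = h + print(buf)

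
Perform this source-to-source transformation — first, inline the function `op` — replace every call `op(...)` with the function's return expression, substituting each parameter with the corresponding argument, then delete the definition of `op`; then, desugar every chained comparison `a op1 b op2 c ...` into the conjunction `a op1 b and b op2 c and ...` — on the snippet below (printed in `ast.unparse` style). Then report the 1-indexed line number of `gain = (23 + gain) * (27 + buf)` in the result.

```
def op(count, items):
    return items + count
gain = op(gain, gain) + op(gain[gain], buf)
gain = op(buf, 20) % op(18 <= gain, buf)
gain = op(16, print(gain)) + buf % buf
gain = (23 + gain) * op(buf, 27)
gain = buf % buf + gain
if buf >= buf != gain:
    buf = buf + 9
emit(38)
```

Transformed code:
gain = gain + gain + (buf + gain[gain])
gain = (20 + buf) % (buf + (18 <= gain))
gain = print(gain) + 16 + buf % buf
gain = (23 + gain) * (27 + buf)
gain = buf % buf + gain
if buf >= buf and buf != gain:
    buf = buf + 9
emit(38)

4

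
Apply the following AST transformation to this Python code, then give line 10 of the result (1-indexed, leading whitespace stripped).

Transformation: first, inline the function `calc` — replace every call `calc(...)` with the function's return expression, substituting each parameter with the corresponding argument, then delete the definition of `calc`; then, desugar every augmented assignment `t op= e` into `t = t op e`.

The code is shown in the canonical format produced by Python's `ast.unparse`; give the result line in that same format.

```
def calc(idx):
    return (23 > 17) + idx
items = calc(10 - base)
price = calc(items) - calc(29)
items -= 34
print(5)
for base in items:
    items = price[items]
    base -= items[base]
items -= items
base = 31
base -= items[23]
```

base = base - items[23]

Transformed code:
items = (23 > 17) + (10 - base)
price = (23 > 17) + items - ((23 > 17) + 29)
items = items - 34
print(5)
for base in items:
    items = price[items]
    base = base - items[base]
items = items - items
base = 31
base = base - items[23]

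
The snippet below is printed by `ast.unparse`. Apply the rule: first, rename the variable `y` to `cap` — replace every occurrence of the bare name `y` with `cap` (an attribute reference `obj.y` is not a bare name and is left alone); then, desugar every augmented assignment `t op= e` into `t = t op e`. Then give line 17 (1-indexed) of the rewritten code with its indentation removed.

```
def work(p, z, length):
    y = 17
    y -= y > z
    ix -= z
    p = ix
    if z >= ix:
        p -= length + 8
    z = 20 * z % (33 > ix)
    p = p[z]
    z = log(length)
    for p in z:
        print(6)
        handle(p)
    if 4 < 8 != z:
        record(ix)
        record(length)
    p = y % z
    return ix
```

p = cap % z

Transformed code:
def work(p, z, length):
    cap = 17
    cap = cap - (cap > z)
    ix = ix - z
    p = ix
    if z >= ix:
        p = p - (length + 8)
    z = 20 * z % (33 > ix)
    p = p[z]
    z = log(length)
    for p in z:
        print(6)
        handle(p)
    if 4 < 8 != z:
        record(ix)
        record(length)
    p = cap % z
    return ix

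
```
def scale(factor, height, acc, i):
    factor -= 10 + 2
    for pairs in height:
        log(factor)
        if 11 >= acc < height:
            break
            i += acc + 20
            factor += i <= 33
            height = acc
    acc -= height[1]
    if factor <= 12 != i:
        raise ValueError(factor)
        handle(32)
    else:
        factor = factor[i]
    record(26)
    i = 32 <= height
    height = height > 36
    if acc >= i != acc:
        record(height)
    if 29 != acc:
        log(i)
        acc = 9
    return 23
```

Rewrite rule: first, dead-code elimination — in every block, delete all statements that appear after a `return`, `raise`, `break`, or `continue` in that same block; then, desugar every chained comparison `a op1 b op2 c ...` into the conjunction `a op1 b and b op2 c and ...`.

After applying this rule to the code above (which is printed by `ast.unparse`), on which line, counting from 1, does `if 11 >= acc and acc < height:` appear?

5

Transformed code:
def scale(factor, height, acc, i):
    factor -= 10 + 2
    for pairs in height:
        log(factor)
        if 11 >= acc and acc < height:
            break
    acc -= height[1]
    if factor <= 12 and 12 != i:
        raise ValueError(factor)
    else:
        factor = factor[i]
    record(26)
    i = 32 <= height
    height = height > 36
    if acc >= i and i != acc:
        record(height)
    if 29 != acc:
        log(i)
        acc = 9
    return 23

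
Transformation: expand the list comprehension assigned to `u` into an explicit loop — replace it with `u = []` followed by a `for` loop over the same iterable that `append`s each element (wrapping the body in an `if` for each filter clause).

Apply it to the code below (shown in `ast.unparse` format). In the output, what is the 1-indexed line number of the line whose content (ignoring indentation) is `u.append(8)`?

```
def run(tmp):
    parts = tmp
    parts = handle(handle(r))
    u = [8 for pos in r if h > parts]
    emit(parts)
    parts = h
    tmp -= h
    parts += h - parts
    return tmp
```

7

Transformed code:
def run(tmp):
    parts = tmp
    parts = handle(handle(r))
    u = []
    for pos in r:
        if h > parts:
            u.append(8)
    emit(parts)
    parts = h
    tmp -= h
    parts += h - parts
    return tmp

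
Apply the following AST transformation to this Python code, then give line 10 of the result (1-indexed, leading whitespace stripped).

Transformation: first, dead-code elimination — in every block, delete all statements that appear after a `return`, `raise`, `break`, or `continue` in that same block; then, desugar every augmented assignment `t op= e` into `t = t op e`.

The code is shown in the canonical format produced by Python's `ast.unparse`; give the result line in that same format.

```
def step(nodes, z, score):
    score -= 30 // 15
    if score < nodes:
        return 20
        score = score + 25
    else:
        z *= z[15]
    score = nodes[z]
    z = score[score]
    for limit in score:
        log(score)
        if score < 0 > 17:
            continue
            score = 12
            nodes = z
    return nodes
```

Transformed code:
def step(nodes, z, score):
    score = score - 30 // 15
    if score < nodes:
        return 20
    else:
        z = z * z[15]
    score = nodes[z]
    z = score[score]
    for limit in score:
        log(score)
        if score < 0 > 17:
            continue
    return nodes

log(score)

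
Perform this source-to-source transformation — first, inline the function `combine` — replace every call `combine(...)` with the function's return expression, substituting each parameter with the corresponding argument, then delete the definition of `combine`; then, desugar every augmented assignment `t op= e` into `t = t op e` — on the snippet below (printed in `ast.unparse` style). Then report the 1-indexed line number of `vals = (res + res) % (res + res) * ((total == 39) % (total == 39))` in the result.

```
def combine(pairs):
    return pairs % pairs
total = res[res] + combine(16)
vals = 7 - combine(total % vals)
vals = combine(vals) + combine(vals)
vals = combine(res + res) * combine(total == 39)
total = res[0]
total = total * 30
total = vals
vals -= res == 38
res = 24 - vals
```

4

Transformed code:
total = res[res] + 16 % 16
vals = 7 - total % vals % (total % vals)
vals = vals % vals + vals % vals
vals = (res + res) % (res + res) * ((total == 39) % (total == 39))
total = res[0]
total = total * 30
total = vals
vals = vals - (res == 38)
res = 24 - vals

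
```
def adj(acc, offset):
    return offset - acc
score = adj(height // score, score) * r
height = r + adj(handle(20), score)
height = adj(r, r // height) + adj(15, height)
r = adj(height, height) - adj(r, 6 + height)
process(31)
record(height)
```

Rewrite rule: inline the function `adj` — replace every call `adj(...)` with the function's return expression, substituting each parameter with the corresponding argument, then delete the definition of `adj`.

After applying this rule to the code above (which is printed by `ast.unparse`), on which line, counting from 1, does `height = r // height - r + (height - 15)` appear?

3

Transformed code:
score = (score - height // score) * r
height = r + (score - handle(20))
height = r // height - r + (height - 15)
r = height - height - (6 + height - r)
process(31)
record(height)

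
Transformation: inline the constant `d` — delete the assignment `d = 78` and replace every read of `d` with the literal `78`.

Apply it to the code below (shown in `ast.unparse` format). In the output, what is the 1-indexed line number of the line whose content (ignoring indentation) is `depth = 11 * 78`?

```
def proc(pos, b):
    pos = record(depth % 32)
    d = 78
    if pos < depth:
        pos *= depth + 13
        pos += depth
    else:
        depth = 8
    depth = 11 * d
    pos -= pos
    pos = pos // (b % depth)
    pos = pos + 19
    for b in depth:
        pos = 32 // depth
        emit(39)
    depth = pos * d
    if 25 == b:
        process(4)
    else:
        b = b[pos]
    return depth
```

Transformed code:
def proc(pos, b):
    pos = record(depth % 32)
    if pos < depth:
        pos *= depth + 13
        pos += depth
    else:
        depth = 8
    depth = 11 * 78
    pos -= pos
    pos = pos // (b % depth)
    pos = pos + 19
    for b in depth:
        pos = 32 // depth
        emit(39)
    depth = pos * 78
    if 25 == b:
        process(4)
    else:
        b = b[pos]
    return depth

8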